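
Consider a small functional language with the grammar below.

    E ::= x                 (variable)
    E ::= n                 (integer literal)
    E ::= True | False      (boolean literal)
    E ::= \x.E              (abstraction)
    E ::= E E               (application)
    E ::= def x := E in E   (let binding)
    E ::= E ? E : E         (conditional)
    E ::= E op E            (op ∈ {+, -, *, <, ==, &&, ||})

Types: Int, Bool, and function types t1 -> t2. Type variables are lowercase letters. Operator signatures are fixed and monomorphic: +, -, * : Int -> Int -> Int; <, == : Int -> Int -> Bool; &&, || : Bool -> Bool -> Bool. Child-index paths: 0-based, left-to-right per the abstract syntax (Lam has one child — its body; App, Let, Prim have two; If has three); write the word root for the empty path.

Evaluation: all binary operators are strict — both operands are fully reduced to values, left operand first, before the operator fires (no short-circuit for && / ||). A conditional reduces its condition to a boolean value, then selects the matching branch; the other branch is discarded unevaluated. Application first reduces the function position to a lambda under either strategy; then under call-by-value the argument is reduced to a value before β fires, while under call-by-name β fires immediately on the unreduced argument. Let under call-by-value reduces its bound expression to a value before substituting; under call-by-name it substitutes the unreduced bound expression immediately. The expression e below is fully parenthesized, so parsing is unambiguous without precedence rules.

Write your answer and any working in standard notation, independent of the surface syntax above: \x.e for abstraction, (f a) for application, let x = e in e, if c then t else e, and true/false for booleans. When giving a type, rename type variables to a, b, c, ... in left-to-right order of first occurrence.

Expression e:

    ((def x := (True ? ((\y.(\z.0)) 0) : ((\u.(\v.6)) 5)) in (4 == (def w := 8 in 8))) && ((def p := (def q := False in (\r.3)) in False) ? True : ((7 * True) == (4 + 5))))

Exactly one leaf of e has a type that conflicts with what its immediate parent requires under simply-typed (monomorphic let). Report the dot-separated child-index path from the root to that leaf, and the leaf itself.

Answer: 1.2.0.1 : true

Derivation:
  unify Bool ~ Bool
\z._ : b -> Int
\y._ : a -> b -> Int
  unify a -> b -> Int ~ Int -> c
  unify a ~ Int
  unify b -> Int ~ c
_ _ : b -> Int
\v._ : e -> Int
\u._ : d -> e -> Int
  unify d -> e -> Int ~ Int -> f
  unify d ~ Int
  unify e -> Int ~ f
_ _ : e -> Int
  unify b -> Int ~ e -> Int
  unify b ~ e
  unify Int ~ Int
let x : e -> Int
  unify Int ~ Int
let w : Int
  unify Int ~ Int
  unify Bool ~ Bool
let q : Bool
\r._ : g -> Int
let p : g -> Int
  unify Bool ~ Bool
  unify Int ~ Int
  unify Bool ~ Int
  FAIL: mismatch Bool ~ Int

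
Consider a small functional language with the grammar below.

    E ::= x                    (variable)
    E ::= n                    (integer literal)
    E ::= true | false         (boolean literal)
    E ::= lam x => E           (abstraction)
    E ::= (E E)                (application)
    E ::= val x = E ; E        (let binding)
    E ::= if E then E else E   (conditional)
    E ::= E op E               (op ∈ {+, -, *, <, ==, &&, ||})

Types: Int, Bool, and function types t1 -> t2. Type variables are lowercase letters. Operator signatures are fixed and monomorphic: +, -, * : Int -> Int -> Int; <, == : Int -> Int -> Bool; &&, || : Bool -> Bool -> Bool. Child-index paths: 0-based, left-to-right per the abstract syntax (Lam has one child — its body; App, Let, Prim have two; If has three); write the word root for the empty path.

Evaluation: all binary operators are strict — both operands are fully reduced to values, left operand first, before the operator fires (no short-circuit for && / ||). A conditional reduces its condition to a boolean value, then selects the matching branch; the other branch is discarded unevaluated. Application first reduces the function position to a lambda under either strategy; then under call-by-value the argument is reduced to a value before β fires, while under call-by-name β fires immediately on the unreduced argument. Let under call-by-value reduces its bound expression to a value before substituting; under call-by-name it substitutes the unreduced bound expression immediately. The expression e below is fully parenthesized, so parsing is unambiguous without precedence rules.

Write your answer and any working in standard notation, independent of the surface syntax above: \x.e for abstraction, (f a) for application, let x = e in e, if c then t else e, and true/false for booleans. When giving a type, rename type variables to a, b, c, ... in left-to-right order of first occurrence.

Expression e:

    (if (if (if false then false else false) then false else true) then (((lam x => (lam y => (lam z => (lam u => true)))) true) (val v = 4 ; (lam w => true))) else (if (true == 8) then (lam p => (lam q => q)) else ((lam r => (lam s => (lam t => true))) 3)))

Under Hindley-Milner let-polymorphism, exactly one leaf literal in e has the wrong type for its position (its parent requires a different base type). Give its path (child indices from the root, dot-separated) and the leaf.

Answer: 2.0.0 : true

Working:
  unify Bool ~ Bool
  unify Bool ~ Bool
  unify Bool ~ Bool
  unify Bool ~ Bool
  unify Bool ~ Bool
\u._ : d -> Bool
\z._ : c -> d -> Bool
\y._ : b -> c -> d -> Bool
\x._ : a -> b -> c -> d -> Bool
  unify a -> b -> c -> d -> Bool ~ Bool -> e
  unify a ~ Bool
  unify b -> c -> d -> Bool ~ e
_ _ : b -> c -> d -> Bool
let v : Int
\w._ : f -> Bool
  unify b -> c -> d -> Bool ~ (f -> Bool) -> g
  unify b ~ f -> Bool
  unify c -> d -> Bool ~ g
_ _ : c -> d -> Bool
  unify Bool ~ Int
  FAIL: mismatch Bool ~ Int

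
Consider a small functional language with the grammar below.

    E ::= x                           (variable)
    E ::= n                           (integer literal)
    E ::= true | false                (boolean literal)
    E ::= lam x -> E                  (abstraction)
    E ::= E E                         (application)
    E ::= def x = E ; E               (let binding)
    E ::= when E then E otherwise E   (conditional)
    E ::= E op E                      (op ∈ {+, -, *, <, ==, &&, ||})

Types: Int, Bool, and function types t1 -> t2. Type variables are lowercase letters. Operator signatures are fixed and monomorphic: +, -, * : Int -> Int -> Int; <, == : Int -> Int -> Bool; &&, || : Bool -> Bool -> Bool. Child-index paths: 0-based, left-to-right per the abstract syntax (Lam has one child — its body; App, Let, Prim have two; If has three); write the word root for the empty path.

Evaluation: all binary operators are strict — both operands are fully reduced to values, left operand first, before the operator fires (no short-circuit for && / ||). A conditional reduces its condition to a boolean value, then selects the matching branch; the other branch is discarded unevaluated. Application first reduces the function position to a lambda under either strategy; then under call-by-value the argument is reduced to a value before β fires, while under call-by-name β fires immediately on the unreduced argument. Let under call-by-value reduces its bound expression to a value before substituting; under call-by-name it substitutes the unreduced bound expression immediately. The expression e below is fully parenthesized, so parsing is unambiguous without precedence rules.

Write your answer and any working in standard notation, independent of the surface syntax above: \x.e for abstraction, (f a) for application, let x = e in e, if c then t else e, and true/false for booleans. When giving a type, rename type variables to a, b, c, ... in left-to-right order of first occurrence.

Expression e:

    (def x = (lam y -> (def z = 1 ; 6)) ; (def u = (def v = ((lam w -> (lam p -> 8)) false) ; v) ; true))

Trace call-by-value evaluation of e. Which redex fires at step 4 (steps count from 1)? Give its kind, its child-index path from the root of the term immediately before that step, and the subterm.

Working:
step 0: (let x = (\y.(let z = 1 in 6)) in (let u = (let v = ((\w.(\p.8)) false) in v) in true))
step 1: [let@root] (let u = (let v = ((\w.(\p.8)) false) in v) in true)
step 2: [beta@0.0] (let u = (let v = (\p.8) in v) in true)
step 3: [let@0] (let u = (\p.8) in true)
step 4: [let@root] true

Answer: let at root : (let u = (\p.8) in true)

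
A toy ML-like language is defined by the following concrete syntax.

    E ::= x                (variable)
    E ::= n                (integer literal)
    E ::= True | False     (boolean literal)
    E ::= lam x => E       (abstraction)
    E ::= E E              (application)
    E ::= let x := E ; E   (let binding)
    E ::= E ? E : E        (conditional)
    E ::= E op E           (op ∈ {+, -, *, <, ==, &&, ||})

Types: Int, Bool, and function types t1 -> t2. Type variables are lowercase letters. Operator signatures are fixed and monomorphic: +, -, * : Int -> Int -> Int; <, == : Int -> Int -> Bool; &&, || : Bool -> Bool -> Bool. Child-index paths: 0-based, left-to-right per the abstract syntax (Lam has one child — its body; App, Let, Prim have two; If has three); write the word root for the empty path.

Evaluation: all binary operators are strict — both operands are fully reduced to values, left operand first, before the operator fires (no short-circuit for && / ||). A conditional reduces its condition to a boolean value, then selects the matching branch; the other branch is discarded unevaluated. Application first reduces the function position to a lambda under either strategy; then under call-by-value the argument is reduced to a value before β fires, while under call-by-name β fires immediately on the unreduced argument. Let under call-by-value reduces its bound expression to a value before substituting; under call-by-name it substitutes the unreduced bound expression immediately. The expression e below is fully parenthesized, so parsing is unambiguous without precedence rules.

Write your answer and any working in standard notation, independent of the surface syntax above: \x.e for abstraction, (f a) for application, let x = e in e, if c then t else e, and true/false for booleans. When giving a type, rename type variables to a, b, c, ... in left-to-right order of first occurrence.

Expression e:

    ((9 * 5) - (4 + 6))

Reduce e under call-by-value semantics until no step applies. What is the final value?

Answer: 35

Working:
step 0: ((9 * 5) - (4 + 6))
step 1: [delta@0] (45 - (4 + 6))
step 2: [delta@1] (45 - 10)
step 3: [delta@root] 35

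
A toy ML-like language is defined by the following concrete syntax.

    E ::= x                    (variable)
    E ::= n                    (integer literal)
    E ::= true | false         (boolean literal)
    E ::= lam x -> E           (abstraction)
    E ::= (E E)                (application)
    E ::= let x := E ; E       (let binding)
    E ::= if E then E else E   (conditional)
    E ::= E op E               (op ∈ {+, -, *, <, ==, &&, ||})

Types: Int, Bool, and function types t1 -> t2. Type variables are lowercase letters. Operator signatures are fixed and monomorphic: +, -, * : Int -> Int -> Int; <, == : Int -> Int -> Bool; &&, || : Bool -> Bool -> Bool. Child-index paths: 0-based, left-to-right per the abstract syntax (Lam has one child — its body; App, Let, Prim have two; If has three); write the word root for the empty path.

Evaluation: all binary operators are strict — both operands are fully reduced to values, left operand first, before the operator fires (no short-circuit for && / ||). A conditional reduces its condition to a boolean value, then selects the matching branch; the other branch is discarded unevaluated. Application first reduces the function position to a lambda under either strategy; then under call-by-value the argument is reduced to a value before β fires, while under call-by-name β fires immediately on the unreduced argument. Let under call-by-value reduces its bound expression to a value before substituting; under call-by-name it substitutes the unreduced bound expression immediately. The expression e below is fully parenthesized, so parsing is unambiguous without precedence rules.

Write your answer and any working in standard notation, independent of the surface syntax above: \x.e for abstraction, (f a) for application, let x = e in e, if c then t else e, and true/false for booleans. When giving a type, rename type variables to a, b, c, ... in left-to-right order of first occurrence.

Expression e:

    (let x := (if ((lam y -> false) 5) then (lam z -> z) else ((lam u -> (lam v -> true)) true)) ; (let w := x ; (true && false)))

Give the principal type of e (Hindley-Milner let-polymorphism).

Answer: Bool

Working:
\y._ : a -> Bool
  unify a -> Bool ~ Int -> b
  unify a ~ Int
  unify Bool ~ b
_ _ : Bool
  unify Bool ~ Bool
z : c
\z._ : c -> c
\v._ : e -> Bool
\u._ : d -> e -> Bool
  unify d -> e -> Bool ~ Bool -> f
  unify d ~ Bool
  unify e -> Bool ~ f
_ _ : e -> Bool
  unify c -> c ~ e -> Bool
  unify c ~ e
  unify e ~ Bool
let x : Bool -> Bool
x : Bool -> Bool
let w : Bool -> Bool
  unify Bool ~ Bool
  unify Bool ~ Bool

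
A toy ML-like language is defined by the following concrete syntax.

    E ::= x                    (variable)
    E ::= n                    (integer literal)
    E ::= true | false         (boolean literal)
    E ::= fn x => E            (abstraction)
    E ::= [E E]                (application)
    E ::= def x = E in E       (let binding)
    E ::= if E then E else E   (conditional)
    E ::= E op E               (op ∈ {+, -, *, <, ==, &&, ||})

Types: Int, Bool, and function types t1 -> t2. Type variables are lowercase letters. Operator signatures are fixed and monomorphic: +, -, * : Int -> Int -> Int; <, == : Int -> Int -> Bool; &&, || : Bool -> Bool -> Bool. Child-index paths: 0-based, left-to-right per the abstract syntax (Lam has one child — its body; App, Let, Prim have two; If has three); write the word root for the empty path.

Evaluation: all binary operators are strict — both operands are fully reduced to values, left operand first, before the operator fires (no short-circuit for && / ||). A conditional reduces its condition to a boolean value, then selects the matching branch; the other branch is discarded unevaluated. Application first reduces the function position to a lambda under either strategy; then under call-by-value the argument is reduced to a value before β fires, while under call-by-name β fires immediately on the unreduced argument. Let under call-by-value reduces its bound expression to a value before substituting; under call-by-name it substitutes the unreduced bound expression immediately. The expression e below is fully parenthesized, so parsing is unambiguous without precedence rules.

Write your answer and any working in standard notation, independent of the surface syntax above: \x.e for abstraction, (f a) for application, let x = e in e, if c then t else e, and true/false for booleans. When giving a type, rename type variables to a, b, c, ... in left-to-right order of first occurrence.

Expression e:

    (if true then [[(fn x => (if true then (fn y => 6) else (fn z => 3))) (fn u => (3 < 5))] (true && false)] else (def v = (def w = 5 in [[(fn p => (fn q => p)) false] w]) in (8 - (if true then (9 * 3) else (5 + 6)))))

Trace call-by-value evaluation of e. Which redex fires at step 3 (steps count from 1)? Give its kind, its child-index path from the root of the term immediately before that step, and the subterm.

Answer: if at 0 : (if true then (\y.6) else (\z.3))

Trace:
step 0: (if true then (((\x.(if true then (\y.6) else (\z.3))) (\u.(3 < 5))) (true && false)) else (let v = (let w = 5 in (((\p.(\q.p)) false) w)) in (8 - (if true then (9 * 3) else (5 + 6)))))
step 1: [if@root] (((\x.(if true then (\y.6) else (\z.3))) (\u.(3 < 5))) (true && false))
step 2: [beta@0] ((if true then (\y.6) else (\z.3)) (true && false))
step 3: [if@0] ((\y.6) (true && false))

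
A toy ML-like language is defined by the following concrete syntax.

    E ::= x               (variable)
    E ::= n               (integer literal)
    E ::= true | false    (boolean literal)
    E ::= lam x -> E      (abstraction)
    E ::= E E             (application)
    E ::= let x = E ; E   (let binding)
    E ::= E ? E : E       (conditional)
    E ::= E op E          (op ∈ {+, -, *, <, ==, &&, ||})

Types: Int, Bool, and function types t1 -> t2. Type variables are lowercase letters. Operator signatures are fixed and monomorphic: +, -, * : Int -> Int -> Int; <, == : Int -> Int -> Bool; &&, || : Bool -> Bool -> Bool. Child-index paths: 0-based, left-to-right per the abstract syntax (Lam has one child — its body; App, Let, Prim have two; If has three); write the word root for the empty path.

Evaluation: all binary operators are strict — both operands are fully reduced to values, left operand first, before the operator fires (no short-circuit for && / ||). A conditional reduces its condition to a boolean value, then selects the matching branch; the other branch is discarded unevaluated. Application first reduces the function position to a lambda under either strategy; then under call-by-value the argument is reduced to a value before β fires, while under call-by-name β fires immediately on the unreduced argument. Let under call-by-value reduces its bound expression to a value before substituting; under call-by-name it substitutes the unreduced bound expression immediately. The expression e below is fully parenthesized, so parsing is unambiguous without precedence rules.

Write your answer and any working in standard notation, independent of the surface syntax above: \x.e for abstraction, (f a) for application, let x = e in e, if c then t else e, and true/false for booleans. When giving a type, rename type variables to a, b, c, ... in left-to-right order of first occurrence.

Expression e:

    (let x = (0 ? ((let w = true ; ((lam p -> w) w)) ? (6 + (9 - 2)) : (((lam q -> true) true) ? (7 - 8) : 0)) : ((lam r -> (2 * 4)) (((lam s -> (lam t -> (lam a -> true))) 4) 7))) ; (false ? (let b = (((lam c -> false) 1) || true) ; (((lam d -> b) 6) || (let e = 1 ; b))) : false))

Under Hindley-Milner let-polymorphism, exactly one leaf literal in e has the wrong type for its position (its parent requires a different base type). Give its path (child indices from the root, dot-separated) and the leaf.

Trace:
  unify Int ~ Bool
  FAIL: mismatch Int ~ Bool

Answer: 0.0 : 0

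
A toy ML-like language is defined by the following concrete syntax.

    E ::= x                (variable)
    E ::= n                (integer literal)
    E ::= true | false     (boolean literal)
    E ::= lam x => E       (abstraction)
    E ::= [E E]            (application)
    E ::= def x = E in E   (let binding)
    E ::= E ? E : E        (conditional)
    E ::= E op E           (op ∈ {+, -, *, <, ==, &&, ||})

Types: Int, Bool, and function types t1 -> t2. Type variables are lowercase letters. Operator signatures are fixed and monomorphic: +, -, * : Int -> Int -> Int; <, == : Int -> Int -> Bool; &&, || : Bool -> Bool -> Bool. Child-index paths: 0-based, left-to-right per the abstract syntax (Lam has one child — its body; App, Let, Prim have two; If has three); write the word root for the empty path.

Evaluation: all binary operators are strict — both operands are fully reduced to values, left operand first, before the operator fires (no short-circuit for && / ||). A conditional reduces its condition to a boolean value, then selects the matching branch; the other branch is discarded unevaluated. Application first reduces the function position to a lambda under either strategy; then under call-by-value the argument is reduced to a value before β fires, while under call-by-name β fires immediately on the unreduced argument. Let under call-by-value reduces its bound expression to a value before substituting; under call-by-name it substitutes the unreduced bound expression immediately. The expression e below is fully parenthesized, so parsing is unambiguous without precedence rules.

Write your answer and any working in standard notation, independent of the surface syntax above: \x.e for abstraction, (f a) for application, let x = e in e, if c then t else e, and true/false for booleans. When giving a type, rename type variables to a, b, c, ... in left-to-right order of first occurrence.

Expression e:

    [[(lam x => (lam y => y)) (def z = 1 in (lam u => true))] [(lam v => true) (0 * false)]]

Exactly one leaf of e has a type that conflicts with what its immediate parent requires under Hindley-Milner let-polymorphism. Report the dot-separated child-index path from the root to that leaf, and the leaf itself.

Answer: 1.1.1 : false

Working:
y : b
\y._ : b -> b
\x._ : a -> b -> b
let z : Int
\u._ : c -> Bool
  unify a -> b -> b ~ (c -> Bool) -> d
  unify a ~ c -> Bool
  unify b -> b ~ d
_ _ : b -> b
\v._ : e -> Bool
  unify Int ~ Int
  unify Bool ~ Int
  FAIL: mismatch Bool ~ Int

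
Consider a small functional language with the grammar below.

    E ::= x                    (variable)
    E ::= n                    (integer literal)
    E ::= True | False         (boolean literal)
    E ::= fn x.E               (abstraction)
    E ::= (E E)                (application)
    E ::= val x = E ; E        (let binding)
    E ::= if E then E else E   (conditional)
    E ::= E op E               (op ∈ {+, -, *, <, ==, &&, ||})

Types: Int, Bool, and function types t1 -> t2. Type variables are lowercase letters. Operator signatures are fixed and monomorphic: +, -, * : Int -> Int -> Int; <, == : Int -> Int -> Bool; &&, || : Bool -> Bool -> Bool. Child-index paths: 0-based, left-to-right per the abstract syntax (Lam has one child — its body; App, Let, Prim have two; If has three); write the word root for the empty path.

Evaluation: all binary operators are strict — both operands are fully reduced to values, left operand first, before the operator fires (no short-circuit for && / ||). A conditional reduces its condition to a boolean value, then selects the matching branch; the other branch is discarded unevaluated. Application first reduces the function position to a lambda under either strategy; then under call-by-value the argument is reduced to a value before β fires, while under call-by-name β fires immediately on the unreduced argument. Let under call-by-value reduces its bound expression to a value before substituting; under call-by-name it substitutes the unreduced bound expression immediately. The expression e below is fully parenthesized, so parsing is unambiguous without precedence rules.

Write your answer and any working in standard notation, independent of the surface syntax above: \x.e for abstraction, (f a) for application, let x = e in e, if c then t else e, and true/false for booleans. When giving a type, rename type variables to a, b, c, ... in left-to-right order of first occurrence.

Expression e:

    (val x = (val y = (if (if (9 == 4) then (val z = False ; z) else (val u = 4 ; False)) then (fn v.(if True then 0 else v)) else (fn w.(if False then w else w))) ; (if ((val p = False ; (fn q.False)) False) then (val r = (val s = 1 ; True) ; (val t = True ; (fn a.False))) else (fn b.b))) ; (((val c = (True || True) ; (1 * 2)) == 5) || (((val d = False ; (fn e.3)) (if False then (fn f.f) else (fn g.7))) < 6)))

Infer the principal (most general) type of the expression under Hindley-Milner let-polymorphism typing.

Answer: Bool

Working:
  unify Int ~ Int
  unify Int ~ Int
  unify Bool ~ Bool
let z : Bool
z : Bool
let u : Int
  unify Bool ~ Bool
  unify Bool ~ Bool
  unify Bool ~ Bool
v : a
  unify Int ~ a
\v._ : Int -> Int
  unify Bool ~ Bool
w : b
w : b
  unify b ~ b
\w._ : b -> b
  unify Int -> Int ~ b -> b
  unify Int ~ b
  unify Int ~ Int
let y : Int -> Int
let p : Bool
\q._ : c -> Bool
  unify c -> Bool ~ Bool -> d
  unify c ~ Bool
  unify Bool ~ d
_ _ : Bool
  unify Bool ~ Bool
let s : Int
let r : Bool
let t : Bool
\a._ : e -> Bool
b : f
\b._ : f -> f
  unify e -> Bool ~ f -> f
  unify e ~ f
  unify Bool ~ f
let x : Bool -> Bool
  unify Bool ~ Bool
  unify Bool ~ Bool
let c : Bool
  unify Int ~ Int
  unify Int ~ Int
  unify Int ~ Int
  unify Int ~ Int
  unify Bool ~ Bool
let d : Bool
\e._ : g -> Int
  unify Bool ~ Bool
f : h
\f._ : h -> h
\g._ : i -> Int
  unify h -> h ~ i -> Int
  unify h ~ i
  unify i ~ Int
  unify g -> Int ~ (Int -> Int) -> j
  unify g ~ Int -> Int
  unify Int ~ j
_ _ : Int
  unify Int ~ Int
  unify Int ~ Int
  unify Bool ~ Bool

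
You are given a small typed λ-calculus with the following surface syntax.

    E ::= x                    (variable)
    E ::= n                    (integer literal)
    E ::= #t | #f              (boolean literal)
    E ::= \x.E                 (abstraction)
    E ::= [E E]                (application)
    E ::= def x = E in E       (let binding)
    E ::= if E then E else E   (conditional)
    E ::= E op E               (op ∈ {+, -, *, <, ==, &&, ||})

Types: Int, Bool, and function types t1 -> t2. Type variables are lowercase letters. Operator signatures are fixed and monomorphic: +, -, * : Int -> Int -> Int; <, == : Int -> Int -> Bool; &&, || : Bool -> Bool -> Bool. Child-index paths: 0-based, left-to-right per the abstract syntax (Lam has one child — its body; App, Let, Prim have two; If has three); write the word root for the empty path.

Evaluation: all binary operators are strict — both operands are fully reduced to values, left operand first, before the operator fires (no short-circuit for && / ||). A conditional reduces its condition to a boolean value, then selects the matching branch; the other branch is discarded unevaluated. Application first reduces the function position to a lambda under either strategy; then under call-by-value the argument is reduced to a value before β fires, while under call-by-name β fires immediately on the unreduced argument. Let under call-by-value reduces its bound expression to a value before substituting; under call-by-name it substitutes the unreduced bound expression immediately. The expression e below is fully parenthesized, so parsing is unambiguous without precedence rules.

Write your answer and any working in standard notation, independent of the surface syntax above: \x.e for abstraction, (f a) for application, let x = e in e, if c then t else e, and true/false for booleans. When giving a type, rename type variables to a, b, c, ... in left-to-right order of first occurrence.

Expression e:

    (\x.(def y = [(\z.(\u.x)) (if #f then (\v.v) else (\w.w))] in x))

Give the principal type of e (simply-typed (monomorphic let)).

Trace:
x : a
\u._ : c -> a
\z._ : b -> c -> a
  unify Bool ~ Bool
v : d
\v._ : d -> d
w : e
\w._ : e -> e
  unify d -> d ~ e -> e
  unify d ~ e
  unify e ~ e
  unify b -> c -> a ~ (e -> e) -> f
  unify b ~ e -> e
  unify c -> a ~ f
_ _ : c -> a
let y : c -> a
x : a
\x._ : a -> a

Answer: a -> a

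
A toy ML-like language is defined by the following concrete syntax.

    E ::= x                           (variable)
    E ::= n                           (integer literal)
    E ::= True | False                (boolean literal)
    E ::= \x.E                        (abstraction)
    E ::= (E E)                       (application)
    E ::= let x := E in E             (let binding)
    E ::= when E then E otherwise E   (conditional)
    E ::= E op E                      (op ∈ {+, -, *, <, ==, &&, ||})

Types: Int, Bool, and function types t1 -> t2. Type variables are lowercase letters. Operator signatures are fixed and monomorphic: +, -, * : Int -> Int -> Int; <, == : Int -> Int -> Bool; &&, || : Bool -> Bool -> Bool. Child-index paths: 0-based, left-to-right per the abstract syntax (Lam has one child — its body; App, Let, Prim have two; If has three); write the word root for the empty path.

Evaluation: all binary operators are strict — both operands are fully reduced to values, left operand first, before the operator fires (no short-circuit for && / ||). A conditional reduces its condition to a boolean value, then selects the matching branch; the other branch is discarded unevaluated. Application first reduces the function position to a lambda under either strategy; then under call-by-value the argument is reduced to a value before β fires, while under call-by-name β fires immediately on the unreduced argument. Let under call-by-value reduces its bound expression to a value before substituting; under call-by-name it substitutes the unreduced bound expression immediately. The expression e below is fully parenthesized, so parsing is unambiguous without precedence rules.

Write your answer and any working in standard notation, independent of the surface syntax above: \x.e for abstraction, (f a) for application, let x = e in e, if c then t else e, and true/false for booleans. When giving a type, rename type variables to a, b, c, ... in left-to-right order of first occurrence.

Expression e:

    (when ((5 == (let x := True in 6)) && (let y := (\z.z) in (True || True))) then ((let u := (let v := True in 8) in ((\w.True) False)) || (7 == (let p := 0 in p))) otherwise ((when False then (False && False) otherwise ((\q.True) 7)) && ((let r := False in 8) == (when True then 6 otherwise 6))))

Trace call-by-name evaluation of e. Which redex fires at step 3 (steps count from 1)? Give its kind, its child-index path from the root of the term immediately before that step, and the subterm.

Derivation:
step 0: (if ((5 == (let x = true in 6)) && (let y = (\z.z) in (true || true))) then ((let u = (let v = true in 8) in ((\w.true) false)) || (7 == (let p = 0 in p))) else ((if false then (false && false) else ((\q.true) 7)) && ((let r = false in 8) == (if true then 6 else 6))))
step 1: [let@0.0.1] (if ((5 == 6) && (let y = (\z.z) in (true || true))) then ((let u = (let v = true in 8) in ((\w.true) false)) || (7 == (let p = 0 in p))) else ((if false then (false && false) else ((\q.true) 7)) && ((let r = false in 8) == (if true then 6 else 6))))
step 2: [delta@0.0] (if (false && (let y = (\z.z) in (true || true))) then ((let u = (let v = true in 8) in ((\w.true) false)) || (7 == (let p = 0 in p))) else ((if false then (false && false) else ((\q.true) 7)) && ((let r = false in 8) == (if true then 6 else 6))))
step 3: [let@0.1] (if (false && (true || true)) then ((let u = (let v = true in 8) in ((\w.true) false)) || (7 == (let p = 0 in p))) else ((if false then (false && false) else ((\q.true) 7)) && ((let r = false in 8) == (if true then 6 else 6))))

Answer: let at 0.1 : (let y = (\z.z) in (true || true))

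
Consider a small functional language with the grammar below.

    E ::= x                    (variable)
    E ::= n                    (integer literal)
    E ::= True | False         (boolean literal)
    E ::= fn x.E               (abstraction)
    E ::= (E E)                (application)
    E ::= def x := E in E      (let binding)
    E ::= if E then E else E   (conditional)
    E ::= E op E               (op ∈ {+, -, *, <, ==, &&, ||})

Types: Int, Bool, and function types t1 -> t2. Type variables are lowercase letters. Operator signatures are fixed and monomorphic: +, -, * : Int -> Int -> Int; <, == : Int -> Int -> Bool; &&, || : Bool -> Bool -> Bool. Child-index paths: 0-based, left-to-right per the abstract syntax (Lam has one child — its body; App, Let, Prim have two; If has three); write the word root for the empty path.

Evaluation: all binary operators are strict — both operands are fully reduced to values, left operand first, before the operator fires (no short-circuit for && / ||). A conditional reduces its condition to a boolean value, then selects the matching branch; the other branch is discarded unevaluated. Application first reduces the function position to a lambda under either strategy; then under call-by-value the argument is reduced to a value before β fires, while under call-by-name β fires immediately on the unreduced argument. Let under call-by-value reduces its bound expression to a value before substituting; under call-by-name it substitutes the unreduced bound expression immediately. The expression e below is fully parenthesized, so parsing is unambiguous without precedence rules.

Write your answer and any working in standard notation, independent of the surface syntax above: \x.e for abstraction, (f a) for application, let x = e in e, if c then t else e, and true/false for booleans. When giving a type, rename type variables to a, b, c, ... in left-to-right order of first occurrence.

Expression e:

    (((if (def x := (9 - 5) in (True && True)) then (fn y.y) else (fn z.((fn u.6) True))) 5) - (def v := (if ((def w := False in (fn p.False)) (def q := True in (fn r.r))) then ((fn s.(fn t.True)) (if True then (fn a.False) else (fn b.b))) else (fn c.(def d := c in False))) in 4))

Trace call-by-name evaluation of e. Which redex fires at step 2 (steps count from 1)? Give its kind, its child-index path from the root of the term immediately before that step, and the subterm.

Answer: delta at 0.0.0 : (true && true)

Working:
step 0: (((if (let x = (9 - 5) in (true && true)) then (\y.y) else (\z.((\u.6) true))) 5) - (let v = (if ((let w = false in (\p.false)) (let q = true in (\r.r))) then ((\s.(\t.true)) (if true then (\a.false) else (\b.b))) else (\c.(let d = c in false))) in 4))
step 1: [let@0.0.0] (((if (true && true) then (\y.y) else (\z.((\u.6) true))) 5) - (let v = (if ((let w = false in (\p.false)) (let q = true in (\r.r))) then ((\s.(\t.true)) (if true then (\a.false) else (\b.b))) else (\c.(let d = c in false))) in 4))
step 2: [delta@0.0.0] (((if true then (\y.y) else (\z.((\u.6) true))) 5) - (let v = (if ((let w = false in (\p.false)) (let q = true in (\r.r))) then ((\s.(\t.true)) (if true then (\a.false) else (\b.b))) else (\c.(let d = c in false))) in 4))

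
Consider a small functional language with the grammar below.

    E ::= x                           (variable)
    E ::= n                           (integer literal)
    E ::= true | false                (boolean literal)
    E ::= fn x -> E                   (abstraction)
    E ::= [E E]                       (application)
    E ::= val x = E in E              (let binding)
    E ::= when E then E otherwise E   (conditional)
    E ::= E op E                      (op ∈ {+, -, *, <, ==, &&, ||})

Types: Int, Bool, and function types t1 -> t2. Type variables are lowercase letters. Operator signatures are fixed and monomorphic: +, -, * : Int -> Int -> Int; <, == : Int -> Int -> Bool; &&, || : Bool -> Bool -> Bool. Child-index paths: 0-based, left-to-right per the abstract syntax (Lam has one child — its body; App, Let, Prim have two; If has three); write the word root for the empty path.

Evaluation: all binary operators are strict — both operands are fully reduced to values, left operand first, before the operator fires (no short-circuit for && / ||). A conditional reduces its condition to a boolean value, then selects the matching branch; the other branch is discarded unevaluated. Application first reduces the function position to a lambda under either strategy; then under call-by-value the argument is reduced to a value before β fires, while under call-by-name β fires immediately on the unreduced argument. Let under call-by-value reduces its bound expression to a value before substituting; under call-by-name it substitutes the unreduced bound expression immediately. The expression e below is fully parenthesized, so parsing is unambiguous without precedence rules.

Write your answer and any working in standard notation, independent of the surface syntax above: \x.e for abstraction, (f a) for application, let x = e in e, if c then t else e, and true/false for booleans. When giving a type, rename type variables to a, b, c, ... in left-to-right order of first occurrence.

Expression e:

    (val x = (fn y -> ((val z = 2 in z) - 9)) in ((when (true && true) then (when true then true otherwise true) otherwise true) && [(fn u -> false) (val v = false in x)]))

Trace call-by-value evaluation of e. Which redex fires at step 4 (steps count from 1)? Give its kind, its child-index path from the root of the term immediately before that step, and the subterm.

Derivation:
step 0: (let x = (\y.((let z = 2 in z) - 9)) in ((if (true && true) then (if true then true else true) else true) && ((\u.false) (let v = false in x))))
step 1: [let@root] ((if (true && true) then (if true then true else true) else true) && ((\u.false) (let v = false in (\y.((let z = 2 in z) - 9)))))
step 2: [delta@0.0] ((if true then (if true then true else true) else true) && ((\u.false) (let v = false in (\y.((let z = 2 in z) - 9)))))
step 3: [if@0] ((if true then true else true) && ((\u.false) (let v = false in (\y.((let z = 2 in z) - 9)))))
step 4: [if@0] (true && ((\u.false) (let v = false in (\y.((let z = 2 in z) - 9)))))

Answer: if at 0 : (if true then true else true)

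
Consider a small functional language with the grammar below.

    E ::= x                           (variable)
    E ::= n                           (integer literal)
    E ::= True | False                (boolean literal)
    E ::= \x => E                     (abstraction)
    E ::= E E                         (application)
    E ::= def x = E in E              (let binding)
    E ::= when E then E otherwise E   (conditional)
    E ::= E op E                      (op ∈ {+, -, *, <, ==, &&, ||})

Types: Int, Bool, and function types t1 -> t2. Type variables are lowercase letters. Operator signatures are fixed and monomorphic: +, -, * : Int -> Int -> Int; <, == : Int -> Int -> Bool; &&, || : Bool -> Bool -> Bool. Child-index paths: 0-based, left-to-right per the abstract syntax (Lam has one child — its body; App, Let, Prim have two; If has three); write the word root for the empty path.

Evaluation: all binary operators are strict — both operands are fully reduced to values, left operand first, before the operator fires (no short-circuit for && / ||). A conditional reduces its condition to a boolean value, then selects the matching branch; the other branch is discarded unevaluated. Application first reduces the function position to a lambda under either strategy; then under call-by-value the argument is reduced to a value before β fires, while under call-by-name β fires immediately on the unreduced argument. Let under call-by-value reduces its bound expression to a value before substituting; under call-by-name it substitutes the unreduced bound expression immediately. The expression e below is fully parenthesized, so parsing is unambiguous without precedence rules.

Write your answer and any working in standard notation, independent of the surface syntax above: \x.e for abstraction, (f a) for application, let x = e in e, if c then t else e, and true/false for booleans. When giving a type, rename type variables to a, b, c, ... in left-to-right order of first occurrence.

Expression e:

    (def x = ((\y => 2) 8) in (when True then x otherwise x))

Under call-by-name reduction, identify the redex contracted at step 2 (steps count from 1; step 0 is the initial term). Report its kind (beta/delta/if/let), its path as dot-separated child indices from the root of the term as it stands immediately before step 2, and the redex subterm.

Derivation:
step 0: (let x = ((\y.2) 8) in (if true then x else x))
step 1: [let@root] (if true then ((\y.2) 8) else ((\y.2) 8))
step 2: [if@root] ((\y.2) 8)

Answer: if at root : (if true then ((\y.2) 8) else ((\y.2) 8))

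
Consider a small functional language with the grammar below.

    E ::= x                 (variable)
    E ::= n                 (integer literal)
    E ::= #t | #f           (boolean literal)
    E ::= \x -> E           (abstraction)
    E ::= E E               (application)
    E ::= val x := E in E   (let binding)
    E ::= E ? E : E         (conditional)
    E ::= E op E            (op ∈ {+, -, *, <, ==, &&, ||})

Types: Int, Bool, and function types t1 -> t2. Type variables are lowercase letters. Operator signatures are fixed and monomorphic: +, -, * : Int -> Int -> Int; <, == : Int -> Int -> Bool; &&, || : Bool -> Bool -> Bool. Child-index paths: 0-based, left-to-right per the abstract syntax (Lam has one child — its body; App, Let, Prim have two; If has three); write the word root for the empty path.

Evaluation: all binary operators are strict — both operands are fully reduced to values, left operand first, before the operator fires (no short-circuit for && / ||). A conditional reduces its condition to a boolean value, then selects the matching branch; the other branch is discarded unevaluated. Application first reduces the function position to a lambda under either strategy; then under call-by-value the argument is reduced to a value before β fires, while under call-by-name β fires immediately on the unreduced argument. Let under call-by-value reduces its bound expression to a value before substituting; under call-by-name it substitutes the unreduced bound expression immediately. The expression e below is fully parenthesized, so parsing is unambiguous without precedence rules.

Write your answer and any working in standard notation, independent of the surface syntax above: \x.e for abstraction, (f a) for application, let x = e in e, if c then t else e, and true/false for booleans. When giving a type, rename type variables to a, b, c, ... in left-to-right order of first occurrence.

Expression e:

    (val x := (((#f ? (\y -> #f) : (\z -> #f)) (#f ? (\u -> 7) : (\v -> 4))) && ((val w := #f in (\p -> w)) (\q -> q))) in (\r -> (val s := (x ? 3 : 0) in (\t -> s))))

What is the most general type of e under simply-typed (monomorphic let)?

Answer: a -> b -> Int

Derivation:
  unify Bool ~ Bool
\y._ : a -> Bool
\z._ : b -> Bool
  unify a -> Bool ~ b -> Bool
  unify a ~ b
  unify Bool ~ Bool
  unify Bool ~ Bool
\u._ : c -> Int
\v._ : d -> Int
  unify c -> Int ~ d -> Int
  unify c ~ d
  unify Int ~ Int
  unify b -> Bool ~ (d -> Int) -> e
  unify b ~ d -> Int
  unify Bool ~ e
_ _ : Bool
  unify Bool ~ Bool
let w : Bool
w : Bool
\p._ : f -> Bool
q : g
\q._ : g -> g
  unify f -> Bool ~ (g -> g) -> h
  unify f ~ g -> g
  unify Bool ~ h
_ _ : Bool
  unify Bool ~ Bool
let x : Bool
x : Bool
  unify Bool ~ Bool
  unify Int ~ Int
let s : Int
s : Int
\t._ : j -> Int
\r._ : i -> j -> Int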